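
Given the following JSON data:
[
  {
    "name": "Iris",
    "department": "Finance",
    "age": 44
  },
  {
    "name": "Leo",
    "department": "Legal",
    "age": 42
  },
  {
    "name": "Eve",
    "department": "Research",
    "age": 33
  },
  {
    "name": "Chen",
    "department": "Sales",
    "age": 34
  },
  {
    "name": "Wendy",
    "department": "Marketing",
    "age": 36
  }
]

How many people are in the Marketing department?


Scanning records for department = Marketing
  Record 4: Wendy
Count: 1

ANSWER: 1


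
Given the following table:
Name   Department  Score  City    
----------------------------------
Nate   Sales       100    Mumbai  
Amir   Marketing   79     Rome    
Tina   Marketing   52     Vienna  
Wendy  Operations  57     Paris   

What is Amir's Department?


Row 2: Amir
Department = Marketing

ANSWER: Marketing


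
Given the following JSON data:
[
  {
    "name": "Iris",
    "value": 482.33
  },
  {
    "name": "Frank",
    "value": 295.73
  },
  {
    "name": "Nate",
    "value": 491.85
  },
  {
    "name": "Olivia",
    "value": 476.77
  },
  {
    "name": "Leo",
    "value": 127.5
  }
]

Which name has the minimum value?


Comparing values:
  Iris: 482.33
  Frank: 295.73
  Nate: 491.85
  Olivia: 476.77
  Leo: 127.5
Minimum: Leo (127.5)

ANSWER: Leo


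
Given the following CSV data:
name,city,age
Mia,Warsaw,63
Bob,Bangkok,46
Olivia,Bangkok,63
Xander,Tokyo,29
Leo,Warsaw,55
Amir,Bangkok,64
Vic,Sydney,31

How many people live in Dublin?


Scanning city column for 'Dublin':
Total matches: 0

ANSWER: 0


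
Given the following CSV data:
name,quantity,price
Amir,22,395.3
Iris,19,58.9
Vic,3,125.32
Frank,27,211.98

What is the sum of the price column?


Values in 'price' column:
  Row 1: 395.3
  Row 2: 58.9
  Row 3: 125.32
  Row 4: 211.98
Sum = 395.3 + 58.9 + 125.32 + 211.98 = 791.5

ANSWER: 791.5


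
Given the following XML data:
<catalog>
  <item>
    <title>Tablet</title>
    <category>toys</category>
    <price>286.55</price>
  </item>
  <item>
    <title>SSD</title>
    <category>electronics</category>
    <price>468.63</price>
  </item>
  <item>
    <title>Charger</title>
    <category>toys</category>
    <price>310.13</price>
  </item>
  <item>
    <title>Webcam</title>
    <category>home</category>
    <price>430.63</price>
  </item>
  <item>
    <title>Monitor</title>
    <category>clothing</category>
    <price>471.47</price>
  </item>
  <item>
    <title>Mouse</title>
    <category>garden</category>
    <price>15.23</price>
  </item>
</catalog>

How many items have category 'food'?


Scanning <item> elements for <category>food</category>:
Count: 0

ANSWER: 0


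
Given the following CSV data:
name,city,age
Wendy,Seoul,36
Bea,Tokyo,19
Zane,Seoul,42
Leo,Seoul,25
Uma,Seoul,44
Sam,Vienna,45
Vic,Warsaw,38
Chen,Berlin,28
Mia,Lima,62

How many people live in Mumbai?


Scanning city column for 'Mumbai':
Total matches: 0

ANSWER: 0


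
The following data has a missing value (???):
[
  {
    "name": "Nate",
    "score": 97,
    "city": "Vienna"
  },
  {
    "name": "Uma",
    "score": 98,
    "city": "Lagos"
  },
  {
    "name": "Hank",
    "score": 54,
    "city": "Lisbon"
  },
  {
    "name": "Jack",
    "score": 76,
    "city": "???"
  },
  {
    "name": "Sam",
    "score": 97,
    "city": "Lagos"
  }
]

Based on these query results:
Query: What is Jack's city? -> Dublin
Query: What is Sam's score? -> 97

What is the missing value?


The missing value is Jack's city
From query: Jack's city = Dublin

ANSWER: Dublin


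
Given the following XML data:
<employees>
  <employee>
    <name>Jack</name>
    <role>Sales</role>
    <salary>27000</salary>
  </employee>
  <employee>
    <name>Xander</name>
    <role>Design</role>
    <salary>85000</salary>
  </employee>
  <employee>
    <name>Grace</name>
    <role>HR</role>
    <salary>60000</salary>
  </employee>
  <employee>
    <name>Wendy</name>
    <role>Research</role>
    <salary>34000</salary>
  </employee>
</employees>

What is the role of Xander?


Searching for <employee> with <name>Xander</name>
Found at position 2
<role>Design</role>

ANSWER: Design


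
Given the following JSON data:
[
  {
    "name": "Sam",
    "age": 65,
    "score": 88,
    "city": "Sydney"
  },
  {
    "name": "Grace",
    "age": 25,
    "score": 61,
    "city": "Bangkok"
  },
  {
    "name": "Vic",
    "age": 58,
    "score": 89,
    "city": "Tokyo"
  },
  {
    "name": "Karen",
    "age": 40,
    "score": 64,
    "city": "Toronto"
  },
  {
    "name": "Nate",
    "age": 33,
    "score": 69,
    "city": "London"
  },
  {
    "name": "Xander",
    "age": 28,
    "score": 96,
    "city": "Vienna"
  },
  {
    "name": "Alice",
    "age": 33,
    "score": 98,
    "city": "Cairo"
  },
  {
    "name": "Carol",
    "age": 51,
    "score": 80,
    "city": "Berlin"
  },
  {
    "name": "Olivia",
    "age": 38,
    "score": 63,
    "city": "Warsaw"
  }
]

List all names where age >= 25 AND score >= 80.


Checking both conditions:
  Sam (age=65, score=88) -> YES
  Grace (age=25, score=61) -> no
  Vic (age=58, score=89) -> YES
  Karen (age=40, score=64) -> no
  Nate (age=33, score=69) -> no
  Xander (age=28, score=96) -> YES
  Alice (age=33, score=98) -> YES
  Carol (age=51, score=80) -> YES
  Olivia (age=38, score=63) -> no


ANSWER: Sam, Vic, Xander, Alice, Carol


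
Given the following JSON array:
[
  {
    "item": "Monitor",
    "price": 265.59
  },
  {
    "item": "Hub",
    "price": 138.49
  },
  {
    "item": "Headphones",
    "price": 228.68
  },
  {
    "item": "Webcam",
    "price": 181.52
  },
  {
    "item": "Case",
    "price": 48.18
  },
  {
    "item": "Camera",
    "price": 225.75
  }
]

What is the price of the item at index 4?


Array index 4 -> Case
price = 48.18

ANSWER: 48.18


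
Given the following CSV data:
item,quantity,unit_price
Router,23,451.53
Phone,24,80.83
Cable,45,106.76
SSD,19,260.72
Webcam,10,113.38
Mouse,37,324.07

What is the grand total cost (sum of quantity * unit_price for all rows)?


Computing row totals:
  Router: 23 * 451.53 = 10385.19
  Phone: 24 * 80.83 = 1939.92
  Cable: 45 * 106.76 = 4804.2
  SSD: 19 * 260.72 = 4953.68
  Webcam: 10 * 113.38 = 1133.8
  Mouse: 37 * 324.07 = 11990.59
Grand total = 10385.19 + 1939.92 + 4804.2 + 4953.68 + 1133.8 + 11990.59 = 35207.38

ANSWER: 35207.38


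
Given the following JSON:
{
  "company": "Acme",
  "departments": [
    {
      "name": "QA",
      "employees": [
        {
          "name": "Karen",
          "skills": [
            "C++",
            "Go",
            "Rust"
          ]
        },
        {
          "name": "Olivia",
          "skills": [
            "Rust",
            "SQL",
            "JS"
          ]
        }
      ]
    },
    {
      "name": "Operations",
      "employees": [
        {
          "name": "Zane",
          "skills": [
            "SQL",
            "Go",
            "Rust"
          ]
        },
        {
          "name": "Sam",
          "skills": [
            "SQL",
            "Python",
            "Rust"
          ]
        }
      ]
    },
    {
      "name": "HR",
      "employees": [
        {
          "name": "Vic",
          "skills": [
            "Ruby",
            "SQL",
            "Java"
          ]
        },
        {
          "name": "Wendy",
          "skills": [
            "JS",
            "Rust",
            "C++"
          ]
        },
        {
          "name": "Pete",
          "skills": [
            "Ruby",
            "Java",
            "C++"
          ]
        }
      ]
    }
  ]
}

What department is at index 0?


Path: departments[0].name
Value: QA

ANSWER: QA


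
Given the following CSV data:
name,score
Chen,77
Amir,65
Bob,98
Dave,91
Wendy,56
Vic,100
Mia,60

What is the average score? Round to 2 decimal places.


Scores: 77, 65, 98, 91, 56, 100, 60
Sum = 547
Count = 7
Average = 547 / 7 = 78.14

ANSWER: 78.14


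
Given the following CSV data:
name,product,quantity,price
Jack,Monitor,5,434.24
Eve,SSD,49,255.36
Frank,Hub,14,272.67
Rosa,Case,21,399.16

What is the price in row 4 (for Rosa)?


Row 4: Rosa
Column 'price' = 399.16

ANSWER: 399.16


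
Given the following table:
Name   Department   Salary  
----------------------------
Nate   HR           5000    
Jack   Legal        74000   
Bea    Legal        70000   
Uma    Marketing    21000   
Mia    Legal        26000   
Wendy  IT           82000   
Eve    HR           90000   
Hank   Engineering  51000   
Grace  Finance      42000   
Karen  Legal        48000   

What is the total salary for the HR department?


HR department members:
  Nate: 5000
  Eve: 90000
Total = 5000 + 90000 = 95000

ANSWER: 95000


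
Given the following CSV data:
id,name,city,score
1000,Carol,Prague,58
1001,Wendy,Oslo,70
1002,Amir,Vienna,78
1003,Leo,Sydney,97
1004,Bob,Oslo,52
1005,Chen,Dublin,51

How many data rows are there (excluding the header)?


Counting rows (excluding header):
Header: id,name,city,score
Data rows: 6

ANSWER: 6


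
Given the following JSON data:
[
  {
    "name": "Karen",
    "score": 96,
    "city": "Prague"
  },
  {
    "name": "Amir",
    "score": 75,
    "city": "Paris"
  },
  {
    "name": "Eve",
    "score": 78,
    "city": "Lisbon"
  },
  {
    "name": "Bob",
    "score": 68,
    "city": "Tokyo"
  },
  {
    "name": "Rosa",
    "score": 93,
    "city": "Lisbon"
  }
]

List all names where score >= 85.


Filtering records where score >= 85:
  Karen (score=96) -> YES
  Amir (score=75) -> no
  Eve (score=78) -> no
  Bob (score=68) -> no
  Rosa (score=93) -> YES


ANSWER: Karen, Rosa


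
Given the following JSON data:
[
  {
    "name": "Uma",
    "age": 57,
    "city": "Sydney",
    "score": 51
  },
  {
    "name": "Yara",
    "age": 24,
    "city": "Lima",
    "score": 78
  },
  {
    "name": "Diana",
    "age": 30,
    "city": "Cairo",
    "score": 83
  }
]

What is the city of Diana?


Looking up record where name = Diana
Record index: 2
Field 'city' = Cairo

ANSWER: Cairo


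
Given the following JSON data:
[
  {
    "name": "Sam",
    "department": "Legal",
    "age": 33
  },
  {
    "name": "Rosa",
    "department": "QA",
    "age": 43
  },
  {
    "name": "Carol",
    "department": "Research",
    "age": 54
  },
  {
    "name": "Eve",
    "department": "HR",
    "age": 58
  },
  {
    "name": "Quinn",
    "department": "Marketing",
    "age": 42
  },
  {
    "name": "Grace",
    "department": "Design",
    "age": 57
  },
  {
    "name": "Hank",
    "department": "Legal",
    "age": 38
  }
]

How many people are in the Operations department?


Scanning records for department = Operations
  No matches found
Count: 0

ANSWER: 0


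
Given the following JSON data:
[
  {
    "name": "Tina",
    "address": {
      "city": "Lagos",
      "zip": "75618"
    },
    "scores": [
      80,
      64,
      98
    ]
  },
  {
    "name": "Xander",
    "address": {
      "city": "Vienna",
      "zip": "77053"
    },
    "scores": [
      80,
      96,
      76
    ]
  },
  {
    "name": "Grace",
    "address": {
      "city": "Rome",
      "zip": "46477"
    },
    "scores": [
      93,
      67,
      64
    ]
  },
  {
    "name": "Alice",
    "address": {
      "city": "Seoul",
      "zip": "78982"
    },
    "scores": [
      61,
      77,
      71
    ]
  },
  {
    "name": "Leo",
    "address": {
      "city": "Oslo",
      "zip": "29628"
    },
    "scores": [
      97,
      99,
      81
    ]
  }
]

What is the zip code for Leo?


Path: records[4].address.zip
Value: 29628

ANSWER: 29628


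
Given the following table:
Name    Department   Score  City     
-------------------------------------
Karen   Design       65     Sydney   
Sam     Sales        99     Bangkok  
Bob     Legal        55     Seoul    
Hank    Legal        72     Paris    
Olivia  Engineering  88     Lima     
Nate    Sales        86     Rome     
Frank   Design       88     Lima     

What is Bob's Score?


Row 3: Bob
Score = 55

ANSWER: 55


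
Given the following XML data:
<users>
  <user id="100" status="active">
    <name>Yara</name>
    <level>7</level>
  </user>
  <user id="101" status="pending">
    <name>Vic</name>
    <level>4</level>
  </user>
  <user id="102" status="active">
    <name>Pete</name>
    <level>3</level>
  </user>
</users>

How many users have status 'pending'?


Counting users with status='pending':
  Vic (id=101) -> MATCH
Count: 1

ANSWER: 1


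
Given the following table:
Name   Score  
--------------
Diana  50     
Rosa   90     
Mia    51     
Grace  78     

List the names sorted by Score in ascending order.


Sorting by Score (ascending):
  Diana: 50
  Mia: 51
  Grace: 78
  Rosa: 90


ANSWER: Diana, Mia, Grace, Rosa


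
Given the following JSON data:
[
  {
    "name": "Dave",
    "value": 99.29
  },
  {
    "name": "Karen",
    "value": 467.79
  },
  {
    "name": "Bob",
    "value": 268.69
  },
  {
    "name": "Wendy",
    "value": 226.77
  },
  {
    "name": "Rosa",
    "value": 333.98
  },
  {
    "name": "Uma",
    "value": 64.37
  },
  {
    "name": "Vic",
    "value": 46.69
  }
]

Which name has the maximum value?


Comparing values:
  Dave: 99.29
  Karen: 467.79
  Bob: 268.69
  Wendy: 226.77
  Rosa: 333.98
  Uma: 64.37
  Vic: 46.69
Maximum: Karen (467.79)

ANSWER: Karen


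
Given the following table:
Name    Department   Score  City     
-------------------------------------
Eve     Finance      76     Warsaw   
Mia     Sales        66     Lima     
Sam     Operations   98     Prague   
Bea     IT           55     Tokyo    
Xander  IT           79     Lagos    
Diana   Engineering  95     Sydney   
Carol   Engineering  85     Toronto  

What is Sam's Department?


Row 3: Sam
Department = Operations

ANSWER: Operations


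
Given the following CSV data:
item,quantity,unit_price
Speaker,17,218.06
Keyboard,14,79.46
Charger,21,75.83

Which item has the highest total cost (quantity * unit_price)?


Computing row totals:
  Speaker: 3707.02
  Keyboard: 1112.44
  Charger: 1592.43
Maximum: Speaker (3707.02)

ANSWER: Speaker


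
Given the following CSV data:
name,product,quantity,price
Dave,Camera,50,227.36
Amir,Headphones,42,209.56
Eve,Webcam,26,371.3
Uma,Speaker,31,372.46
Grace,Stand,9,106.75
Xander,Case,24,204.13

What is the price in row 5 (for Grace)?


Row 5: Grace
Column 'price' = 106.75

ANSWER: 106.75


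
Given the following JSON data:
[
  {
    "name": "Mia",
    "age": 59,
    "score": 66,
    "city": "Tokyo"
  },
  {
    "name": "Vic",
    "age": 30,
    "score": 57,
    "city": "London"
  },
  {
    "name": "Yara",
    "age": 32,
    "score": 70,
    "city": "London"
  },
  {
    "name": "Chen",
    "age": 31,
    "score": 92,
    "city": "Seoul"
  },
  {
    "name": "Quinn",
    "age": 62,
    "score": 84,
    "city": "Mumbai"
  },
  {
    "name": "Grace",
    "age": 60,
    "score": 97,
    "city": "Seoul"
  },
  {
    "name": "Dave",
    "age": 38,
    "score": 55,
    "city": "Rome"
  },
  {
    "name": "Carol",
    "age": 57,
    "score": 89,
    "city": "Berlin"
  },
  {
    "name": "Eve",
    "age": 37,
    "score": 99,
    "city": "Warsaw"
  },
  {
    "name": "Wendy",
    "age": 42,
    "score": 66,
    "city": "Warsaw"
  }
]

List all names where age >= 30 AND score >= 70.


Checking both conditions:
  Mia (age=59, score=66) -> no
  Vic (age=30, score=57) -> no
  Yara (age=32, score=70) -> YES
  Chen (age=31, score=92) -> YES
  Quinn (age=62, score=84) -> YES
  Grace (age=60, score=97) -> YES
  Dave (age=38, score=55) -> no
  Carol (age=57, score=89) -> YES
  Eve (age=37, score=99) -> YES
  Wendy (age=42, score=66) -> no


ANSWER: Yara, Chen, Quinn, Grace, Carol, Eve


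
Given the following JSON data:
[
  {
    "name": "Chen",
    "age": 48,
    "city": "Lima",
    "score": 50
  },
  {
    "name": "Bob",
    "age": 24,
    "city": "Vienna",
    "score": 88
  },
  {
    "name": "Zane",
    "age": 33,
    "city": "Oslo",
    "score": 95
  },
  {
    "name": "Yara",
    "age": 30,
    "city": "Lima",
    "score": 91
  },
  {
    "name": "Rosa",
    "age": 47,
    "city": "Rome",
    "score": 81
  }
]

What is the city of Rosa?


Looking up record where name = Rosa
Record index: 4
Field 'city' = Rome

ANSWER: Rome


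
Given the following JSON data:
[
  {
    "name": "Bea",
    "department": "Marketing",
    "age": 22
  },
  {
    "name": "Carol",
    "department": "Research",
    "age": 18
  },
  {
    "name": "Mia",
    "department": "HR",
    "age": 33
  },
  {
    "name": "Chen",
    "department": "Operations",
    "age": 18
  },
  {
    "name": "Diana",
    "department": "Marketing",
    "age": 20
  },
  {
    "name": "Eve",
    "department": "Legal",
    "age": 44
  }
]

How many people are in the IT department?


Scanning records for department = IT
  No matches found
Count: 0

ANSWER: 0


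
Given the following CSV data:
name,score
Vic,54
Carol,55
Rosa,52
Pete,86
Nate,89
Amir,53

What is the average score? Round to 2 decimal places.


Scores: 54, 55, 52, 86, 89, 53
Sum = 389
Count = 6
Average = 389 / 6 = 64.83

ANSWER: 64.83


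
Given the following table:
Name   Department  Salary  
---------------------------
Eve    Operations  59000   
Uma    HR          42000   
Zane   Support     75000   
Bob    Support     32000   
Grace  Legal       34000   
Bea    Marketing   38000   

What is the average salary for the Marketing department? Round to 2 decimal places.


Marketing department members:
  Bea: 38000
Sum = 38000
Count = 1
Average = 38000 / 1 = 38000.00

ANSWER: 38000.00


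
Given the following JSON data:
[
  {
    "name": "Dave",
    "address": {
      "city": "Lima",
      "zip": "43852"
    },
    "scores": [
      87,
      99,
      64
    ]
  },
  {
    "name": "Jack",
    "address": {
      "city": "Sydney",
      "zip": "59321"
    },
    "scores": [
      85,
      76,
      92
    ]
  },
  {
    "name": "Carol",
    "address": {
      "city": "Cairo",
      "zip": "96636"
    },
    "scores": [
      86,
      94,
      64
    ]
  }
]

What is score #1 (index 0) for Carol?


Path: records[2].scores[0]
Value: 86

ANSWER: 86


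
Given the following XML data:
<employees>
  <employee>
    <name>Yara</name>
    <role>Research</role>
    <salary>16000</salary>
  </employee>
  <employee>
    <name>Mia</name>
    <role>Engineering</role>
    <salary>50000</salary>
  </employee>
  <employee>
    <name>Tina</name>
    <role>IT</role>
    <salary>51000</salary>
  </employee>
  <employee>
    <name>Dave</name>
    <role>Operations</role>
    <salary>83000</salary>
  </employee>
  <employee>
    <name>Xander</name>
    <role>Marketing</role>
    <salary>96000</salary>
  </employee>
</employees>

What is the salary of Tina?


Searching for <employee> with <name>Tina</name>
Found at position 3
<salary>51000</salary>

ANSWER: 51000


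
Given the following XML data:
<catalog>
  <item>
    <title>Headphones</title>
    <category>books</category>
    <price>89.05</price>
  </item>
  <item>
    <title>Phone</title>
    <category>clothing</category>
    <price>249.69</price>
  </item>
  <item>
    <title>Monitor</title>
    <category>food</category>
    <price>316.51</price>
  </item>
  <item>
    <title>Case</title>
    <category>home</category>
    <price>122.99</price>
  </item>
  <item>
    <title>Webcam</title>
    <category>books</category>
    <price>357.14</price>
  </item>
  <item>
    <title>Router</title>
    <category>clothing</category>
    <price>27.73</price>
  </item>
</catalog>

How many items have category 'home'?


Scanning <item> elements for <category>home</category>:
  Item 4: Case -> MATCH
Count: 1

ANSWER: 1


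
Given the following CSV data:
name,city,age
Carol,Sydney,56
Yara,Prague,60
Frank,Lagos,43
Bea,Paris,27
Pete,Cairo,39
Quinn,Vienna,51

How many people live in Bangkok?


Scanning city column for 'Bangkok':
Total matches: 0

ANSWER: 0


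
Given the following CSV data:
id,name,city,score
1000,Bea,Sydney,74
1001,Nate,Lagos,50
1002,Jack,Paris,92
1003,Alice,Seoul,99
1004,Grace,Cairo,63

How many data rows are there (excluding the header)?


Counting rows (excluding header):
Header: id,name,city,score
Data rows: 5

ANSWER: 5


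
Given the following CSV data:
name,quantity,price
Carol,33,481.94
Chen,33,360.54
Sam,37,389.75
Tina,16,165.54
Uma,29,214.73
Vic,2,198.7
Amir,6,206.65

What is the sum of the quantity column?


Values in 'quantity' column:
  Row 1: 33
  Row 2: 33
  Row 3: 37
  Row 4: 16
  Row 5: 29
  Row 6: 2
  Row 7: 6
Sum = 33 + 33 + 37 + 16 + 29 + 2 + 6 = 156

ANSWER: 156


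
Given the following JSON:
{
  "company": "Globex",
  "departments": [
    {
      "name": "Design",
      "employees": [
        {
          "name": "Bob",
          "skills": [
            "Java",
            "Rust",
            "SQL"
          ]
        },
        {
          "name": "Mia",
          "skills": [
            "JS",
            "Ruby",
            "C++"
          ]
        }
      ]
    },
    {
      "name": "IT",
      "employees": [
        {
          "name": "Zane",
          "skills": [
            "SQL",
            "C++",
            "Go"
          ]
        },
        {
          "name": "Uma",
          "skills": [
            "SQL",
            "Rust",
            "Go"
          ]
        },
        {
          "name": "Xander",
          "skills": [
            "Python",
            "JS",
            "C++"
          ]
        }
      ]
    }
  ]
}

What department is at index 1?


Path: departments[1].name
Value: IT

ANSWER: IT


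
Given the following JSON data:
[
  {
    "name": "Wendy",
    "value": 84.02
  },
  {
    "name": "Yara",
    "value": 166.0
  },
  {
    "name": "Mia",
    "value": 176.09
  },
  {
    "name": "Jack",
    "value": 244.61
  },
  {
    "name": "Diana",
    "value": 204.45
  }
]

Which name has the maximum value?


Comparing values:
  Wendy: 84.02
  Yara: 166.0
  Mia: 176.09
  Jack: 244.61
  Diana: 204.45
Maximum: Jack (244.61)

ANSWER: Jack


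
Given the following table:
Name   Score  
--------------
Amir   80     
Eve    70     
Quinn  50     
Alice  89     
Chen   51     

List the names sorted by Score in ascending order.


Sorting by Score (ascending):
  Quinn: 50
  Chen: 51
  Eve: 70
  Amir: 80
  Alice: 89


ANSWER: Quinn, Chen, Eve, Amir, Alice


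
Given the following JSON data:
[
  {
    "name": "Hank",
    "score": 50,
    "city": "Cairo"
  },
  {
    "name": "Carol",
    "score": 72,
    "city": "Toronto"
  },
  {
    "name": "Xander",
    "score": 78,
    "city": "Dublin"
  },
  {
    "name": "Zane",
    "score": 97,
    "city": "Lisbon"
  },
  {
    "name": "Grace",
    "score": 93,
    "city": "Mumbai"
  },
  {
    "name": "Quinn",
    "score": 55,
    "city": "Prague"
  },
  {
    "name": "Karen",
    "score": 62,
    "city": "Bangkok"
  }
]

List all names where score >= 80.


Filtering records where score >= 80:
  Hank (score=50) -> no
  Carol (score=72) -> no
  Xander (score=78) -> no
  Zane (score=97) -> YES
  Grace (score=93) -> YES
  Quinn (score=55) -> no
  Karen (score=62) -> no


ANSWER: Zane, Grace


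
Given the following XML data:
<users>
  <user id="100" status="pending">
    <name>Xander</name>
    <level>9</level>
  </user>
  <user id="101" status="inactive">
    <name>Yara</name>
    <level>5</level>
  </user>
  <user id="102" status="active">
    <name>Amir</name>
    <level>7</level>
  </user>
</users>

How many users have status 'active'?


Counting users with status='active':
  Amir (id=102) -> MATCH
Count: 1

ANSWER: 1


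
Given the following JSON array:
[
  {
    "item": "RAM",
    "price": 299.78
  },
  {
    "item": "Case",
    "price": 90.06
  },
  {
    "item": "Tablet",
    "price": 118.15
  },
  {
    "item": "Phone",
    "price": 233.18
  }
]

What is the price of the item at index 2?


Array index 2 -> Tablet
price = 118.15

ANSWER: 118.15


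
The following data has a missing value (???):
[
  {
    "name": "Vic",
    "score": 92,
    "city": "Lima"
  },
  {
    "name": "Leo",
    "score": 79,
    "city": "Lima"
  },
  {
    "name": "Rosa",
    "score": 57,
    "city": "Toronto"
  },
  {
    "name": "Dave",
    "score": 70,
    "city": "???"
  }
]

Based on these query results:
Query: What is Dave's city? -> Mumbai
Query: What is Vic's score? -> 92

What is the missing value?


The missing value is Dave's city
From query: Dave's city = Mumbai

ANSWER: Mumbai


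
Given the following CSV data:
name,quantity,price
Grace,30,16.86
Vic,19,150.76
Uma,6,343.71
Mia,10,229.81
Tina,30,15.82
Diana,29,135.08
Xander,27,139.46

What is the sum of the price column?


Values in 'price' column:
  Row 1: 16.86
  Row 2: 150.76
  Row 3: 343.71
  Row 4: 229.81
  Row 5: 15.82
  Row 6: 135.08
  Row 7: 139.46
Sum = 16.86 + 150.76 + 343.71 + 229.81 + 15.82 + 135.08 + 139.46 = 1031.5

ANSWER: 1031.5


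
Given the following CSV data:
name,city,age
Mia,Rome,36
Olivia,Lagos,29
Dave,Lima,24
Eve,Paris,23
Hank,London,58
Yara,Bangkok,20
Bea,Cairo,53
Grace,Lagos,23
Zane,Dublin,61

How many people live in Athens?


Scanning city column for 'Athens':
Total matches: 0

ANSWER: 0


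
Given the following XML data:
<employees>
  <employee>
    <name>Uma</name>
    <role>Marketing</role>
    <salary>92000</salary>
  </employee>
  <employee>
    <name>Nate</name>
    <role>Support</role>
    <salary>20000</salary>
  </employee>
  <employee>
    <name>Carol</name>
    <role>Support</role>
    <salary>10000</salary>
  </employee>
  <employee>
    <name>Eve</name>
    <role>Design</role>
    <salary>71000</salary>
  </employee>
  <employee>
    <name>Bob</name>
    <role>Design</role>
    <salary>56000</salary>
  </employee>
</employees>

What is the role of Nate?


Searching for <employee> with <name>Nate</name>
Found at position 2
<role>Support</role>

ANSWER: Support


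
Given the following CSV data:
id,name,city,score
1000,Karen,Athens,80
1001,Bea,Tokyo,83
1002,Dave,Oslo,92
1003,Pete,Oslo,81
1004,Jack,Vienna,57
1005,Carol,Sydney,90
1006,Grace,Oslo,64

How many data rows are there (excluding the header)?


Counting rows (excluding header):
Header: id,name,city,score
Data rows: 7

ANSWER: 7


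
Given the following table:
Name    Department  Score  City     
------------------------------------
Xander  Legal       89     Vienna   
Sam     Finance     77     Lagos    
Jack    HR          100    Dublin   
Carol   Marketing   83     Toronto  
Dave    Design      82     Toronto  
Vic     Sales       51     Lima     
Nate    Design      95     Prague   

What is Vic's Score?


Row 6: Vic
Score = 51

ANSWER: 51


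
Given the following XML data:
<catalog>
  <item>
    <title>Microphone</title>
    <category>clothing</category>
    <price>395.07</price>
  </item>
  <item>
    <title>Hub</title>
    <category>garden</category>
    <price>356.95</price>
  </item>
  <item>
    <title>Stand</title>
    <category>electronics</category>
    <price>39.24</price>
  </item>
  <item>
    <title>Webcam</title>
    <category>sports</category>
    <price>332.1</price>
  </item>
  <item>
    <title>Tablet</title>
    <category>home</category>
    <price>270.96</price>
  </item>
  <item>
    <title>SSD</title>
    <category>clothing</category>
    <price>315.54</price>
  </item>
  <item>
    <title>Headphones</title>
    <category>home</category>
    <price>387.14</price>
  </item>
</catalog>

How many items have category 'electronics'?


Scanning <item> elements for <category>electronics</category>:
  Item 3: Stand -> MATCH
Count: 1

ANSWER: 1


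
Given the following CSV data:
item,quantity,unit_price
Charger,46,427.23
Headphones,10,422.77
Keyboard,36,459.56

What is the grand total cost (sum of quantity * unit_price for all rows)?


Computing row totals:
  Charger: 46 * 427.23 = 19652.58
  Headphones: 10 * 422.77 = 4227.7
  Keyboard: 36 * 459.56 = 16544.16
Grand total = 19652.58 + 4227.7 + 16544.16 = 40424.44

ANSWER: 40424.44


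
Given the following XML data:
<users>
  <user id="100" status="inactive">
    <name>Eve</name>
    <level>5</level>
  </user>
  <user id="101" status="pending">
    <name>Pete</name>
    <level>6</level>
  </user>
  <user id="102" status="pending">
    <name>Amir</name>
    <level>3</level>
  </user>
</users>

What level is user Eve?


Finding user: Eve
<level>5</level>

ANSWER: 5


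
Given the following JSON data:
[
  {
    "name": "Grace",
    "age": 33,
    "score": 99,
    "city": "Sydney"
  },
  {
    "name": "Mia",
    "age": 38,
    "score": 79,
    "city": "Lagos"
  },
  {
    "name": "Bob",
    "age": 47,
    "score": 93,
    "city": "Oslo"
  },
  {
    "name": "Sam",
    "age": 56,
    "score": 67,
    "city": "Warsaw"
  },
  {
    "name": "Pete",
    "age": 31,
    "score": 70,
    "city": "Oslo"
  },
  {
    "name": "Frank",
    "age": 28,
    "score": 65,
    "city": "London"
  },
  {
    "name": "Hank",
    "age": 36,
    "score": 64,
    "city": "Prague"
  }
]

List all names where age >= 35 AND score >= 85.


Checking both conditions:
  Grace (age=33, score=99) -> no
  Mia (age=38, score=79) -> no
  Bob (age=47, score=93) -> YES
  Sam (age=56, score=67) -> no
  Pete (age=31, score=70) -> no
  Frank (age=28, score=65) -> no
  Hank (age=36, score=64) -> no


ANSWER: Bob


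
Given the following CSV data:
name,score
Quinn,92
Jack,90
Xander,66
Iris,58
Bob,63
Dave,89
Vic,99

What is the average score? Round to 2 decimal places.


Scores: 92, 90, 66, 58, 63, 89, 99
Sum = 557
Count = 7
Average = 557 / 7 = 79.57

ANSWER: 79.57


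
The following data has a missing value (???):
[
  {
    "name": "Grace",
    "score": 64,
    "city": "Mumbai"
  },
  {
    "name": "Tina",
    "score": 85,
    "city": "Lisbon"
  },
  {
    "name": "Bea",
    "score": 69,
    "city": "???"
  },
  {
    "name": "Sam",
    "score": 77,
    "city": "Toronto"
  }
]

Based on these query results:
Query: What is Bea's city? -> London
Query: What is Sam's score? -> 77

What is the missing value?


The missing value is Bea's city
From query: Bea's city = London

ANSWER: London


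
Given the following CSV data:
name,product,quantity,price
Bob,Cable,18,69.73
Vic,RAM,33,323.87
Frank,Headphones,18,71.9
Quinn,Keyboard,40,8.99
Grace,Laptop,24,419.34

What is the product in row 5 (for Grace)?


Row 5: Grace
Column 'product' = Laptop

ANSWER: Laptop


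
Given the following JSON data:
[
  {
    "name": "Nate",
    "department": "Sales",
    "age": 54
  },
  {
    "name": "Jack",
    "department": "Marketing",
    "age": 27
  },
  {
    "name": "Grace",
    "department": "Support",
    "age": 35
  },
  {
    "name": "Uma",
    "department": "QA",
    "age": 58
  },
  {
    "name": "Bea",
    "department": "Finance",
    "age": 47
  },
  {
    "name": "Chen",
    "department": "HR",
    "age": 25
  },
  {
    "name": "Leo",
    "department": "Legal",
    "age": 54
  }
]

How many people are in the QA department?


Scanning records for department = QA
  Record 3: Uma
Count: 1

ANSWER: 1


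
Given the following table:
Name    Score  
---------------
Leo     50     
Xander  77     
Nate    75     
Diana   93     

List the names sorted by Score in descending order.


Sorting by Score (descending):
  Diana: 93
  Xander: 77
  Nate: 75
  Leo: 50


ANSWER: Diana, Xander, Nate, Leo


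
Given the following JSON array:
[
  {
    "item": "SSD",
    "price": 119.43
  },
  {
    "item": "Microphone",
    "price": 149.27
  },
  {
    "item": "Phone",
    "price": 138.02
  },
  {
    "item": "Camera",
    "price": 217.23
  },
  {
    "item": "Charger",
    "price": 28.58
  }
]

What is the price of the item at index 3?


Array index 3 -> Camera
price = 217.23

ANSWER: 217.23


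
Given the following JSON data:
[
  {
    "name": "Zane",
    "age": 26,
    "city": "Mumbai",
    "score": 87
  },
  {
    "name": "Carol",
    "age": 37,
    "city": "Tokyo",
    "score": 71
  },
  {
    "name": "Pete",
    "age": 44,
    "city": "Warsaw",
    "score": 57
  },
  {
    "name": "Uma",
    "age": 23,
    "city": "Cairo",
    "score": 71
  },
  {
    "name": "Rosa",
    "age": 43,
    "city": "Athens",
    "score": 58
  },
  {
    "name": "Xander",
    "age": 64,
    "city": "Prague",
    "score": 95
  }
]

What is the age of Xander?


Looking up record where name = Xander
Record index: 5
Field 'age' = 64

ANSWER: 64


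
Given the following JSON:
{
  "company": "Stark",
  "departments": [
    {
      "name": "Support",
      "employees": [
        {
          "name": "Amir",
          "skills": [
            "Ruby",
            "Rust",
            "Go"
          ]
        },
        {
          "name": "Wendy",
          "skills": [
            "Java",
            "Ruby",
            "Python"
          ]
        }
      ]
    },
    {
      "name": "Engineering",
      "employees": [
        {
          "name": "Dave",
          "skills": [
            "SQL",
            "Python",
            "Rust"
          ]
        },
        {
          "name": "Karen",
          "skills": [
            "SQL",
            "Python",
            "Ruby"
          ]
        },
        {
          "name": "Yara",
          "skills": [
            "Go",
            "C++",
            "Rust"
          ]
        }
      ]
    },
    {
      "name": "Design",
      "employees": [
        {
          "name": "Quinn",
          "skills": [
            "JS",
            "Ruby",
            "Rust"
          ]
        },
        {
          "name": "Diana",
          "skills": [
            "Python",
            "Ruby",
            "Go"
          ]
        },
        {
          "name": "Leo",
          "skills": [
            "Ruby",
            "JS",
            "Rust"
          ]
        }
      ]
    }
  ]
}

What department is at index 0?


Path: departments[0].name
Value: Support

ANSWER: Support


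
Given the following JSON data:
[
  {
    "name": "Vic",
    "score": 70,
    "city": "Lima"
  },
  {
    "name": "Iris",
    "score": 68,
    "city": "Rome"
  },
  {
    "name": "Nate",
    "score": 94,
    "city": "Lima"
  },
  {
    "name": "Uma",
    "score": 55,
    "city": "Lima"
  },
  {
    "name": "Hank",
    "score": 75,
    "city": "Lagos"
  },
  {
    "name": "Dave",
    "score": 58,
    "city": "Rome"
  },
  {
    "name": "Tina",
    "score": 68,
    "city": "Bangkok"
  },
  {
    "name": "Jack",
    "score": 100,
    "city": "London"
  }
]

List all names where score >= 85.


Filtering records where score >= 85:
  Vic (score=70) -> no
  Iris (score=68) -> no
  Nate (score=94) -> YES
  Uma (score=55) -> no
  Hank (score=75) -> no
  Dave (score=58) -> no
  Tina (score=68) -> no
  Jack (score=100) -> YES


ANSWER: Nate, Jack


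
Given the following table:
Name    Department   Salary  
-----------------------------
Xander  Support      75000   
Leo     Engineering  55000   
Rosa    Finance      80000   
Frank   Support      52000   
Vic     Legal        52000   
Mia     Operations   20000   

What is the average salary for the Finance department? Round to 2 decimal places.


Finance department members:
  Rosa: 80000
Sum = 80000
Count = 1
Average = 80000 / 1 = 80000.00

ANSWER: 80000.00


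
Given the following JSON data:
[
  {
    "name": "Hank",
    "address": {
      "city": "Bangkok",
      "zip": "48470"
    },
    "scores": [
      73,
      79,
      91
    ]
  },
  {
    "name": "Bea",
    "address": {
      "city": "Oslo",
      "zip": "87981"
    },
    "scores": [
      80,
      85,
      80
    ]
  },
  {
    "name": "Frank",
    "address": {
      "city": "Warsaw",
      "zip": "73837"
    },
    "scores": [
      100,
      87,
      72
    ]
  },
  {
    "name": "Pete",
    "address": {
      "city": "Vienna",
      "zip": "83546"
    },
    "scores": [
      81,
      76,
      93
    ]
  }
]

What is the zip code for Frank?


Path: records[2].address.zip
Value: 73837

ANSWER: 73837


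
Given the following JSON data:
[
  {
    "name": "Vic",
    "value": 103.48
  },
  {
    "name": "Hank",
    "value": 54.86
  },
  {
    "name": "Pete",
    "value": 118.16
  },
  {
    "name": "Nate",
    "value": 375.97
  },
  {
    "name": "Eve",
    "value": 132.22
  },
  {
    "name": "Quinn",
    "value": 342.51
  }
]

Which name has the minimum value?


Comparing values:
  Vic: 103.48
  Hank: 54.86
  Pete: 118.16
  Nate: 375.97
  Eve: 132.22
  Quinn: 342.51
Minimum: Hank (54.86)

ANSWER: Hank


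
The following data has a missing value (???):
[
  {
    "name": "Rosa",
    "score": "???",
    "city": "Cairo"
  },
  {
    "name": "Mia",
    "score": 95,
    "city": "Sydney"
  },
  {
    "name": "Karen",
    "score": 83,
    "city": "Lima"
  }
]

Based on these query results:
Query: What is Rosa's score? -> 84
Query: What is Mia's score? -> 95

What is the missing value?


The missing value is Rosa's score
From query: Rosa's score = 84

ANSWER: 84


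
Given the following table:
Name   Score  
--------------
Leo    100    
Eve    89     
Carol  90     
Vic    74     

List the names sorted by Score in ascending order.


Sorting by Score (ascending):
  Vic: 74
  Eve: 89
  Carol: 90
  Leo: 100


ANSWER: Vic, Eve, Carol, Leo


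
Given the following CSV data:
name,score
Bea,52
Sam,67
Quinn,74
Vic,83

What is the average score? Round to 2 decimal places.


Scores: 52, 67, 74, 83
Sum = 276
Count = 4
Average = 276 / 4 = 69.00

ANSWER: 69.00


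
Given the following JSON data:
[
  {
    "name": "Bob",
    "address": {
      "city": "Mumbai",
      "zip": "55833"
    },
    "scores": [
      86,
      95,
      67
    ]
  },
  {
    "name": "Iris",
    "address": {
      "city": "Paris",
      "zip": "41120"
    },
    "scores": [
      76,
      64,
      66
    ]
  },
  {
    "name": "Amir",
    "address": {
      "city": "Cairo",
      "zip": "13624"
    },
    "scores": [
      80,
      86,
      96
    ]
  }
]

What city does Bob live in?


Path: records[0].address.city
Value: Mumbai

ANSWER: Mumbai


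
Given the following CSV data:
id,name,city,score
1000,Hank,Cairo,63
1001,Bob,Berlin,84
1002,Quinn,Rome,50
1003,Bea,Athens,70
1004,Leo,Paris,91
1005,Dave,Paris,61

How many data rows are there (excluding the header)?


Counting rows (excluding header):
Header: id,name,city,score
Data rows: 6

ANSWER: 6


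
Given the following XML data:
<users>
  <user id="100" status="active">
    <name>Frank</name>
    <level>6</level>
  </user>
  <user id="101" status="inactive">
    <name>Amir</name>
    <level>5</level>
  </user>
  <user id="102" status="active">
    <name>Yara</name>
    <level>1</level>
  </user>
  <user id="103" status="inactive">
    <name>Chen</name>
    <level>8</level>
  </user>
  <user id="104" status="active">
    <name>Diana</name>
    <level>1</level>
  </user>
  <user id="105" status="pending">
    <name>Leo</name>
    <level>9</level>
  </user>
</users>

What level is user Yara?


Finding user: Yara
<level>1</level>

ANSWER: 1


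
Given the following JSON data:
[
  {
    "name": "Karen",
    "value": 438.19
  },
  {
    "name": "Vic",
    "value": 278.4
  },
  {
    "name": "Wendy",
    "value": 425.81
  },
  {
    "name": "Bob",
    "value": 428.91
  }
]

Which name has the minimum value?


Comparing values:
  Karen: 438.19
  Vic: 278.4
  Wendy: 425.81
  Bob: 428.91
Minimum: Vic (278.4)

ANSWER: Vic


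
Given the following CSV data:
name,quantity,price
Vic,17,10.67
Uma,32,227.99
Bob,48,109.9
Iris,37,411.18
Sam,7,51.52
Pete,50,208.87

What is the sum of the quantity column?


Values in 'quantity' column:
  Row 1: 17
  Row 2: 32
  Row 3: 48
  Row 4: 37
  Row 5: 7
  Row 6: 50
Sum = 17 + 32 + 48 + 37 + 7 + 50 = 191

ANSWER: 191


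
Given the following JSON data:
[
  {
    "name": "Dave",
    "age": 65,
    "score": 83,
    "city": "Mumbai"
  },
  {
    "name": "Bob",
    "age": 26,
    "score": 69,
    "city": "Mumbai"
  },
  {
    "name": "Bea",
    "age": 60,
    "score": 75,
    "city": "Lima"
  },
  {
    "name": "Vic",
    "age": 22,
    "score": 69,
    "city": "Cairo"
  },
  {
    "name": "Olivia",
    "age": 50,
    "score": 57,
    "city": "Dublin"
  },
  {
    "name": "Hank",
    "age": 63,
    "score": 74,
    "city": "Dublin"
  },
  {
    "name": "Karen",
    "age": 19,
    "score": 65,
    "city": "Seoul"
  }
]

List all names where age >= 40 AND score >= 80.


Checking both conditions:
  Dave (age=65, score=83) -> YES
  Bob (age=26, score=69) -> no
  Bea (age=60, score=75) -> no
  Vic (age=22, score=69) -> no
  Olivia (age=50, score=57) -> no
  Hank (age=63, score=74) -> no
  Karen (age=19, score=65) -> no


ANSWER: Dave
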